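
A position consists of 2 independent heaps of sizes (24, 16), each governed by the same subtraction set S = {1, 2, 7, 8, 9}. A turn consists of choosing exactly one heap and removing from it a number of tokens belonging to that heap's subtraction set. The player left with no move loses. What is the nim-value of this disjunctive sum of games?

2

All heaps use S = {1, 2, 7, 8, 9}:
n :  0  1  2  3  4  5  6  7  8  9 10 11 12 13 14 15 16 17 18 19 20 21 22 23 24
G :  0  1  2  0  1  2  0  1  2  3  4  5  3  4  5  3  0  1  2  0  1  2  0  1  2
Heap A: G(24) = 2.
Heap B: G(16) = 0.
Combined Grundy value = 2 ⊕ 0 = 2.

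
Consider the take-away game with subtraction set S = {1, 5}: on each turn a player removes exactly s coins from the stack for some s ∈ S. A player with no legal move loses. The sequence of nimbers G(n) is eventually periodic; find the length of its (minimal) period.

n :  0  1  2  3  4  5  6  7  8  9 10 11 12 13 14
G :  0  1  0  1  0  1  0  1  0  1  0  1  0  1  0
G(n+2) = G(n) holds for n = 0,…,4 (a full window of length max(S) = 5), so the sequence is purely periodic with period 2.

2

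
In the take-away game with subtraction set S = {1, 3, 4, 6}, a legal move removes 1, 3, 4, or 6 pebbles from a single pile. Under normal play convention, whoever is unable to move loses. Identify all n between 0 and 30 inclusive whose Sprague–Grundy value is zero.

0, 2, 7, 9, 14, 16, 21, 23, 28, 30

n :  0  1  2  3  4  5  6  7  8  9 10 11 12 13 14 15 16 17 18 19 20 21 22 23 24 25 26 27 28 29 30
G :  0  1  0  1  2  3  2  0  1  0  1  2  3  2  0  1  0  1  2  3  2  0  1  0  1  2  3  2  0  1  0
P-positions are exactly the n with G(n) = 0.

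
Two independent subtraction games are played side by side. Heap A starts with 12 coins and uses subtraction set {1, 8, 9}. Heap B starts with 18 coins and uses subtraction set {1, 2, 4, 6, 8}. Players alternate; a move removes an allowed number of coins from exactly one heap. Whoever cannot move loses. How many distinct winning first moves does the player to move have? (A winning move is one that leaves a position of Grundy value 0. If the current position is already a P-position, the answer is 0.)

1

Heap A, S = {1, 8, 9}:
G(0) = 0
G(1) = mex{0} = 1
G(2) = mex{1} = 0
G(3) = mex{0} = 1
G(4) = mex{1} = 0
G(5) = mex{0} = 1
G(6) = mex{1} = 0
G(7) = mex{0} = 1
G(8) = mex{1,0} = 2
G(9) = mex{2,1,0} = 3
G(10) = mex{3,0,1} = 2
G(11) = mex{2,1,0} = 3
G(12) = mex{3,0,1} = 2
G_A(12) = 2.
Heap B, S = {1, 2, 4, 6, 8}:
n :  0  1  2  3  4  5  6  7  8  9 10 11 12 13 14 15 16 17 18
G :  0  1  2  0  1  2  3  4  5  3  0  1  2  0  1  2  3  4  5
G_B(18) = 5.
Combined Grundy value = 2 ⊕ 5 = 7.
A winning move leaves total XOR = 0, i.e. changes one component's Grundy value g to g ⊕ X where X is the current total.
Heap A: need g' = 2⊕7 = 5. Options: 12−1→G=3, 12−8→G=0, 12−9→G=1. Hits: 0.
Heap B: need g' = 5⊕7 = 2. Options: 18−1→G=4, 18−2→G=3, 18−4→G=1, 18−6→G=2, 18−8→G=0. Hits: 1.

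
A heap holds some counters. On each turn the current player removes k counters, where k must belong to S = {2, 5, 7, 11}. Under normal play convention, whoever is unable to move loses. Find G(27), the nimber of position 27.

2

n :  0  1  2  3  4  5  6  7  8  9 10 11 12 13 14 15 16 17 18 19 20 21 22 23 24 25 26 27
G :  0  0  1  1  0  2  1  3  2  2  0  3  1  0  0  1  1  2  2  3  3  2  0  0  1  1  0  2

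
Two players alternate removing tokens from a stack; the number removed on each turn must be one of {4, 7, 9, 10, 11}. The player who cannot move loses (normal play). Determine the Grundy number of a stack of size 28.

3

n :  0  1  2  3  4  5  6  7  8  9 10 11 12 13 14 15 16 17 18 19 20 21 22 23 24 25 26 27 28
G :  0  0  0  0  1  1  1  1  2  2  2  2  3  3  3  0  0  0  0  1  1  1  1  2  2  2  2  3  3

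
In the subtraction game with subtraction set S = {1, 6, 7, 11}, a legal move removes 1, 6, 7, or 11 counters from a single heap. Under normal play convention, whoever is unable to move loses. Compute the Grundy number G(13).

G(0) = 0
G(1) = mex{0} = 1
G(2) = mex{1} = 0
G(3) = mex{0} = 1
G(4) = mex{1} = 0
G(5) = mex{0} = 1
G(6) = mex{1,0} = 2
G(7) = mex{2,1,0} = 3
G(8) = mex{3,0,1} = 2
G(9) = mex{2,1,0} = 3
G(10) = mex{3,0,1} = 2
G(11) = mex{2,1,0,0} = 3
G(12) = mex{3,2,1,1} = 0
G(13) = mex{0,3,2,0} = 1

1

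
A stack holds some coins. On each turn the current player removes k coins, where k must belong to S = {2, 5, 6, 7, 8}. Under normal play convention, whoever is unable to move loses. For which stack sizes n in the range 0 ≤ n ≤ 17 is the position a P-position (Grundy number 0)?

n :  0  1  2  3  4  5  6  7  8  9 10 11 12 13 14 15 16 17
G :  0  0  1  1  0  2  1  3  2  2  3  3  4  0  0  1  1  0
P-positions are exactly the n with G(n) = 0.

0, 1, 4, 13, 14, 17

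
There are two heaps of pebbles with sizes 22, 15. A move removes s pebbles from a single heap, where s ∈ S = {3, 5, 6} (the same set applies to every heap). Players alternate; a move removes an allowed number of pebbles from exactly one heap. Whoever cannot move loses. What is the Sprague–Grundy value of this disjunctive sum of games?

All heaps use S = {3, 5, 6}:
n :  0  1  2  3  4  5  6  7  8  9 10 11 12 13 14 15 16 17 18 19 20 21 22
G :  0  0  0  1  1  1  2  2  2  0  0  0  1  1  1  2  2  2  0  0  0  1  1
Heap A: G(22) = 1.
Heap B: G(15) = 2.
Combined Grundy value = 1 ⊕ 2 = 3.

3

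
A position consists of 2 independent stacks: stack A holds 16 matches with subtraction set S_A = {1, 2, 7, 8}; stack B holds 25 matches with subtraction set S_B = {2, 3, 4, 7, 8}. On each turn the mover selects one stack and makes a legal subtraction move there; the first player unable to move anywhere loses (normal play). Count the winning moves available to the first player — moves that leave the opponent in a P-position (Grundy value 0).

Stack A, S = {1, 2, 7, 8}:
G(0) = 0
G(1) = mex{0} = 1
G(2) = mex{1,0} = 2
G(3) = mex{2,1} = 0
G(4) = mex{0,2} = 1
G(5) = mex{1,0} = 2
G(6) = mex{2,1} = 0
G(7) = mex{0,2,0} = 1
G(8) = mex{1,0,1,0} = 2
G(9) = mex{2,1,2,1} = 0
G(10) = mex{0,2,0,2} = 1
G(11) = mex{1,0,1,0} = 2
G(12) = mex{2,1,2,1} = 0
G(13) = mex{0,2,0,2} = 1
G(14) = mex{1,0,1,0} = 2
G(15) = mex{2,1,2,1} = 0
G(16) = mex{0,2,0,2} = 1
G_A(16) = 1.
Stack B, S = {2, 3, 4, 7, 8}:
G(0) = 0
G(1) = mex{} = 0
G(2) = mex{0} = 1
G(3) = mex{0,0} = 1
G(4) = mex{1,0,0} = 2
G(5) = mex{1,1,0} = 2
G(6) = mex{2,1,1} = 0
G(7) = mex{2,2,1,0} = 3
G(8) = mex{0,2,2,0,0} = 1
G(9) = mex{3,0,2,1,0} = 4
G(10) = mex{1,3,0,1,1} = 2
G(11) = mex{4,1,3,2,1} = 0
G(12) = mex{2,4,1,2,2} = 0
G(13) = mex{0,2,4,0,2} = 1
G(14) = mex{0,0,2,3,0} = 1
G(15) = mex{1,0,0,1,3} = 2
G(16) = mex{1,1,0,4,1} = 2
G(17) = mex{2,1,1,2,4} = 0
G(18) = mex{2,2,1,0,2} = 3
G(19) = mex{0,2,2,0,0} = 1
G(20) = mex{3,0,2,1,0} = 4
G(21) = mex{1,3,0,1,1} = 2
G(22) = mex{4,1,3,2,1} = 0
G(23) = mex{2,4,1,2,2} = 0
G(24) = mex{0,2,4,0,2} = 1
G(25) = mex{0,0,2,3,0} = 1
G_B(25) = 1.
Combined Grundy value = 1 ⊕ 1 = 0.
A winning move leaves total XOR = 0, i.e. changes one component's Grundy value g to g ⊕ X where X is the current total.
Stack A: target g' = 1⊕0 = 1, but every legal move changes the Grundy value (mex property), so 0 moves.
Stack B: target g' = 1⊕0 = 1, but every legal move changes the Grundy value (mex property), so 0 moves.

0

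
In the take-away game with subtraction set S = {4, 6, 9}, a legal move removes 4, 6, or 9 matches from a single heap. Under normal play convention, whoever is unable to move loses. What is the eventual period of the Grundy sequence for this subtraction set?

13

n :  0  1  2  3  4  5  6  7  8  9 10 11 12 13 14 15 16 17 18 19 20 21 22 23 24 25 26 27
G :  0  0  0  0  1  1  1  1  2  2  2  2  3  0  0  0  0  1  1  1  1  2  2  2  2  3  0  0
G(n+13) = G(n) holds for n = 0,…,8 (a full window of length max(S) = 9), so the sequence is purely periodic with period 13.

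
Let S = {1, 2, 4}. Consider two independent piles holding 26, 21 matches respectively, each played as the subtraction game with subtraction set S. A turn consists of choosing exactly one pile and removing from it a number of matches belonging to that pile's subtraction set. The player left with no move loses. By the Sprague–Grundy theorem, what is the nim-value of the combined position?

2

All piles use S = {1, 2, 4}:
n :  0  1  2  3  4  5  6  7  8  9 10 11 12 13 14 15 16 17 18 19 20 21 22 23 24 25 26
G :  0  1  2  0  1  2  0  1  2  0  1  2  0  1  2  0  1  2  0  1  2  0  1  2  0  1  2
Pile A: G(26) = 2.
Pile B: G(21) = 0.
Combined Grundy value = 2 ⊕ 0 = 2.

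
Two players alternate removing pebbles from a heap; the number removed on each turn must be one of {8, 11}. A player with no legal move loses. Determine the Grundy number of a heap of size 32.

1

n :  0  1  2  3  4  5  6  7  8  9 10 11 12 13 14 15 16 17 18 19 20 21 22 23 24 25 26 27 28 29 30 31 32
G :  0  0  0  0  0  0  0  0  1  1  1  1  1  1  1  1  2  2  2  0  0  0  0  0  0  0  0  1  1  1  1  1  1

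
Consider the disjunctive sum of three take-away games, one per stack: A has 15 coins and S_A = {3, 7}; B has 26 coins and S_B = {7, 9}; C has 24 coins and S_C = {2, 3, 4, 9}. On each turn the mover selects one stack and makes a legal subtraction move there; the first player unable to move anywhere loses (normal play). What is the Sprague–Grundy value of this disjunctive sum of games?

Stack A, S = {3, 7}:
n :  0  1  2  3  4  5  6  7  8  9 10 11 12 13 14 15
G :  0  0  0  1  1  1  0  2  2  1  0  0  0  1  1  1
G_A(15) = 1.
Stack B, S = {7, 9}:
G(0) = 0
G(1) = mex{} = 0
G(2) = mex{} = 0
G(3) = mex{} = 0
G(4) = mex{} = 0
G(5) = mex{} = 0
G(6) = mex{} = 0
G(7) = mex{0} = 1
G(8) = mex{0} = 1
G(9) = mex{0,0} = 1
G(10) = mex{0,0} = 1
G(11) = mex{0,0} = 1
G(12) = mex{0,0} = 1
G(13) = mex{0,0} = 1
G(14) = mex{1,0} = 2
G(15) = mex{1,0} = 2
G(16) = mex{1,1} = 0
G(17) = mex{1,1} = 0
G(18) = mex{1,1} = 0
G(19) = mex{1,1} = 0
G(20) = mex{1,1} = 0
G(21) = mex{2,1} = 0
G(22) = mex{2,1} = 0
G(23) = mex{0,2} = 1
G(24) = mex{0,2} = 1
G(25) = mex{0,0} = 1
G(26) = mex{0,0} = 1
G_B(26) = 1.
Stack C, S = {2, 3, 4, 9}:
G(0) = 0
G(1) = mex{} = 0
G(2) = mex{0} = 1
G(3) = mex{0,0} = 1
G(4) = mex{1,0,0} = 2
G(5) = mex{1,1,0} = 2
G(6) = mex{2,1,1} = 0
G(7) = mex{2,2,1} = 0
G(8) = mex{0,2,2} = 1
G(9) = mex{0,0,2,0} = 1
G(10) = mex{1,0,0,0} = 2
G(11) = mex{1,1,0,1} = 2
G(12) = mex{2,1,1,1} = 0
G(13) = mex{2,2,1,2} = 0
G(14) = mex{0,2,2,2} = 1
G(15) = mex{0,0,2,0} = 1
G(16) = mex{1,0,0,0} = 2
G(17) = mex{1,1,0,1} = 2
G(18) = mex{2,1,1,1} = 0
G(19) = mex{2,2,1,2} = 0
G(20) = mex{0,2,2,2} = 1
G(21) = mex{0,0,2,0} = 1
G(22) = mex{1,0,0,0} = 2
G(23) = mex{1,1,0,1} = 2
G(24) = mex{2,1,1,1} = 0
G_C(24) = 0.
Combined Grundy value = 1 ⊕ 1 ⊕ 0 = 0.

0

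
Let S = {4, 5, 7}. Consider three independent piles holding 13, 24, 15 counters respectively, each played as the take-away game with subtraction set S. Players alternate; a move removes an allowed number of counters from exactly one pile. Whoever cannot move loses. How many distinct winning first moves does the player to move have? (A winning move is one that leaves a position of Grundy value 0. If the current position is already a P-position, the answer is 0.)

All piles use S = {4, 5, 7}:
G(0) = 0
G(1) = mex{} = 0
G(2) = mex{} = 0
G(3) = mex{} = 0
G(4) = mex{0} = 1
G(5) = mex{0,0} = 1
G(6) = mex{0,0} = 1
G(7) = mex{0,0,0} = 1
G(8) = mex{1,0,0} = 2
G(9) = mex{1,1,0} = 2
G(10) = mex{1,1,0} = 2
G(11) = mex{1,1,1} = 0
G(12) = mex{2,1,1} = 0
G(13) = mex{2,2,1} = 0
G(14) = mex{2,2,1} = 0
G(15) = mex{0,2,2} = 1
G(16) = mex{0,0,2} = 1
G(17) = mex{0,0,2} = 1
G(18) = mex{0,0,0} = 1
G(19) = mex{1,0,0} = 2
G(20) = mex{1,1,0} = 2
G(21) = mex{1,1,0} = 2
G(22) = mex{1,1,1} = 0
G(23) = mex{2,1,1} = 0
G(24) = mex{2,2,1} = 0
Pile A: G(13) = 0.
Pile B: G(24) = 0.
Pile C: G(15) = 1.
Combined Grundy value = 0 ⊕ 0 ⊕ 1 = 1.
A winning move leaves total XOR = 0, i.e. changes one component's Grundy value g to g ⊕ X where X is the current total.
Pile A: need g' = 0⊕1 = 1. Options: 13−4→G=2, 13−5→G=2, 13−7→G=1. Hits: 1.
Pile B: need g' = 0⊕1 = 1. Options: 24−4→G=2, 24−5→G=2, 24−7→G=1. Hits: 1.
Pile C: need g' = 1⊕1 = 0. Options: 15−4→G=0, 15−5→G=2, 15−7→G=2. Hits: 1.

3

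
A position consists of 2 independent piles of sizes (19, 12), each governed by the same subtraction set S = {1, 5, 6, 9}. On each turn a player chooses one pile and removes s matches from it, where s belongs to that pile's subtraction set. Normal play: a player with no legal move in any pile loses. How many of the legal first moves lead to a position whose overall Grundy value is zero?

3

All piles use S = {1, 5, 6, 9}:
G(0) = 0
G(1) = mex{0} = 1
G(2) = mex{1} = 0
G(3) = mex{0} = 1
G(4) = mex{1} = 0
G(5) = mex{0,0} = 1
G(6) = mex{1,1,0} = 2
G(7) = mex{2,0,1} = 3
G(8) = mex{3,1,0} = 2
G(9) = mex{2,0,1,0} = 3
G(10) = mex{3,1,0,1} = 2
G(11) = mex{2,2,1,0} = 3
G(12) = mex{3,3,2,1} = 0
G(13) = mex{0,2,3,0} = 1
G(14) = mex{1,3,2,1} = 0
G(15) = mex{0,2,3,2} = 1
G(16) = mex{1,3,2,3} = 0
G(17) = mex{0,0,3,2} = 1
G(18) = mex{1,1,0,3} = 2
G(19) = mex{2,0,1,2} = 3
Pile A: G(19) = 3.
Pile B: G(12) = 0.
Combined Grundy value = 3 ⊕ 0 = 3.
A winning move leaves total XOR = 0, i.e. changes one component's Grundy value g to g ⊕ X where X is the current total.
Pile A: need g' = 3⊕3 = 0. Options: 19−1→G=2, 19−5→G=0, 19−6→G=1, 19−9→G=2. Hits: 1.
Pile B: need g' = 0⊕3 = 3. Options: 12−1→G=3, 12−5→G=3, 12−6→G=2, 12−9→G=1. Hits: 2.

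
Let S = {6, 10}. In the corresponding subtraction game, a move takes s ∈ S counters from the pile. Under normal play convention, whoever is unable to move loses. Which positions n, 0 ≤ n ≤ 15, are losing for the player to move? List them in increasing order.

0, 1, 2, 3, 4, 5

G(0) = 0
G(1) = mex{} = 0
G(2) = mex{} = 0
G(3) = mex{} = 0
G(4) = mex{} = 0
G(5) = mex{} = 0
G(6) = mex{0} = 1
G(7) = mex{0} = 1
G(8) = mex{0} = 1
G(9) = mex{0} = 1
G(10) = mex{0,0} = 1
G(11) = mex{0,0} = 1
G(12) = mex{1,0} = 2
G(13) = mex{1,0} = 2
G(14) = mex{1,0} = 2
G(15) = mex{1,0} = 2
P-positions are exactly the n with G(n) = 0.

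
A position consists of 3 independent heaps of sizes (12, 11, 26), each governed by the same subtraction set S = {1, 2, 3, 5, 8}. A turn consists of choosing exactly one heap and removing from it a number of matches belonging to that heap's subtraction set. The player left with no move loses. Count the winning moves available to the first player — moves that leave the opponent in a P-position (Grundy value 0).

3

All heaps use S = {1, 2, 3, 5, 8}:
n :  0  1  2  3  4  5  6  7  8  9 10 11 12 13 14 15 16 17 18 19 20 21 22 23 24 25 26
G :  0  1  2  3  0  1  2  3  4  5  0  1  2  3  0  1  2  3  4  5  0  1  2  3  0  1  2
Heap A: G(12) = 2.
Heap B: G(11) = 1.
Heap C: G(26) = 2.
Combined Grundy value = 2 ⊕ 1 ⊕ 2 = 1.
A winning move leaves total XOR = 0, i.e. changes one component's Grundy value g to g ⊕ X where X is the current total.
Heap A: need g' = 2⊕1 = 3. Options: 12−1→G=1, 12−2→G=0, 12−3→G=5, 12−5→G=3, 12−8→G=0. Hits: 1.
Heap B: need g' = 1⊕1 = 0. Options: 11−1→G=0, 11−2→G=5, 11−3→G=4, 11−5→G=2, 11−8→G=3. Hits: 1.
Heap C: need g' = 2⊕1 = 3. Options: 26−1→G=1, 26−2→G=0, 26−3→G=3, 26−5→G=1, 26−8→G=4. Hits: 1.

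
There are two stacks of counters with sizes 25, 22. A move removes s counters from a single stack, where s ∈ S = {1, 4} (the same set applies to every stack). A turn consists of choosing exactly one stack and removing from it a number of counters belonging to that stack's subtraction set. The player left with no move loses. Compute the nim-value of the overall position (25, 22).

0

All stacks use S = {1, 4}:
G(0) = 0
G(1) = mex{0} = 1
G(2) = mex{1} = 0
G(3) = mex{0} = 1
G(4) = mex{1,0} = 2
G(5) = mex{2,1} = 0
G(6) = mex{0,0} = 1
G(7) = mex{1,1} = 0
G(8) = mex{0,2} = 1
G(9) = mex{1,0} = 2
G(10) = mex{2,1} = 0
G(11) = mex{0,0} = 1
G(12) = mex{1,1} = 0
G(13) = mex{0,2} = 1
G(14) = mex{1,0} = 2
G(15) = mex{2,1} = 0
G(16) = mex{0,0} = 1
G(17) = mex{1,1} = 0
G(18) = mex{0,2} = 1
G(19) = mex{1,0} = 2
G(20) = mex{2,1} = 0
G(21) = mex{0,0} = 1
G(22) = mex{1,1} = 0
G(23) = mex{0,2} = 1
G(24) = mex{1,0} = 2
G(25) = mex{2,1} = 0
Stack A: G(25) = 0.
Stack B: G(22) = 0.
Combined Grundy value = 0 ⊕ 0 = 0.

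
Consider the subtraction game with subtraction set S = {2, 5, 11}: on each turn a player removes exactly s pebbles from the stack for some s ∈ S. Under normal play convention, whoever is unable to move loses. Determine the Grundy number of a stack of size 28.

2

n :  0  1  2  3  4  5  6  7  8  9 10 11 12 13 14 15 16 17 18 19 20 21 22 23 24 25 26 27 28
G :  0  0  1  1  0  2  1  0  0  1  1  2  2  3  0  2  1  0  2  1  0  0  1  1  0  2  1  0  2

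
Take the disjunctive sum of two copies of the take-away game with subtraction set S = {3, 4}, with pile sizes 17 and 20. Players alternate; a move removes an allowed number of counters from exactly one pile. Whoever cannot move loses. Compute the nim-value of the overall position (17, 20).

All piles use S = {3, 4}:
n :  0  1  2  3  4  5  6  7  8  9 10 11 12 13 14 15 16 17 18 19 20
G :  0  0  0  1  1  1  2  0  0  0  1  1  1  2  0  0  0  1  1  1  2
Pile A: G(17) = 1.
Pile B: G(20) = 2.
Combined Grundy value = 1 ⊕ 2 = 3.

3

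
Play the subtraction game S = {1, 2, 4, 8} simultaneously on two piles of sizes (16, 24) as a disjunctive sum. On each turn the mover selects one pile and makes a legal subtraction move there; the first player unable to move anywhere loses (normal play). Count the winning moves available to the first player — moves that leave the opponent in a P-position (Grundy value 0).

All piles use S = {1, 2, 4, 8}:
n :  0  1  2  3  4  5  6  7  8  9 10 11 12 13 14 15 16 17 18 19 20 21 22 23 24
G :  0  1  2  0  1  2  0  1  2  0  1  2  0  1  2  0  1  2  0  1  2  0  1  2  0
Pile A: G(16) = 1.
Pile B: G(24) = 0.
Combined Grundy value = 1 ⊕ 0 = 1.
A winning move leaves total XOR = 0, i.e. changes one component's Grundy value g to g ⊕ X where X is the current total.
Pile A: need g' = 1⊕1 = 0. Options: 16−1→G=0, 16−2→G=2, 16−4→G=0, 16−8→G=2. Hits: 2.
Pile B: need g' = 0⊕1 = 1. Options: 24−1→G=2, 24−2→G=1, 24−4→G=2, 24−8→G=1. Hits: 2.

4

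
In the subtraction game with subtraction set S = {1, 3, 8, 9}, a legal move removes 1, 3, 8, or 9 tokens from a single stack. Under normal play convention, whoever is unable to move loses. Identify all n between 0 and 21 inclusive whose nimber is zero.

n :  0  1  2  3  4  5  6  7  8  9 10 11 12 13 14 15 16 17 18 19 20 21
G :  0  1  0  1  0  1  0  1  2  3  2  3  2  3  2  3  0  1  0  1  0  1
P-positions are exactly the n with G(n) = 0.

0, 2, 4, 6, 16, 18, 20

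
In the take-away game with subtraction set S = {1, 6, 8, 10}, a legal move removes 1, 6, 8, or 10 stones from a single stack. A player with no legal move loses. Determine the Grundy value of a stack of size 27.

n :  0  1  2  3  4  5  6  7  8  9 10 11 12 13 14 15 16 17 18 19 20 21 22 23 24 25 26 27
G :  0  1  0  1  0  1  2  0  1  0  1  0  1  2  3  2  0  1  0  1  0  1  2  0  1  0  1  0

0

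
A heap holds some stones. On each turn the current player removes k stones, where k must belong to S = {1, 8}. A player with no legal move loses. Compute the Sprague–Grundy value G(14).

n :  0  1  2  3  4  5  6  7  8  9 10 11 12 13 14
G :  0  1  0  1  0  1  0  1  2  0  1  0  1  0  1

1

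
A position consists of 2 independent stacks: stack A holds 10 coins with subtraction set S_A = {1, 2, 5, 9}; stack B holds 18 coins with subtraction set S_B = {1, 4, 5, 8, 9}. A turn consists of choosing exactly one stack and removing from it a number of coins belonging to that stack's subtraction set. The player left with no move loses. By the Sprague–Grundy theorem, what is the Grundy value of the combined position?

Stack A, S = {1, 2, 5, 9}:
n :  0  1  2  3  4  5  6  7  8  9 10
G :  0  1  2  0  1  2  0  1  2  3  0
G_A(10) = 0.
Stack B, S = {1, 4, 5, 8, 9}:
G(0) = 0
G(1) = mex{0} = 1
G(2) = mex{1} = 0
G(3) = mex{0} = 1
G(4) = mex{1,0} = 2
G(5) = mex{2,1,0} = 3
G(6) = mex{3,0,1} = 2
G(7) = mex{2,1,0} = 3
G(8) = mex{3,2,1,0} = 4
G(9) = mex{4,3,2,1,0} = 5
G(10) = mex{5,2,3,0,1} = 4
G(11) = mex{4,3,2,1,0} = 5
G(12) = mex{5,4,3,2,1} = 0
G(13) = mex{0,5,4,3,2} = 1
G(14) = mex{1,4,5,2,3} = 0
G(15) = mex{0,5,4,3,2} = 1
G(16) = mex{1,0,5,4,3} = 2
G(17) = mex{2,1,0,5,4} = 3
G(18) = mex{3,0,1,4,5} = 2
G_B(18) = 2.
Combined Grundy value = 0 ⊕ 2 = 2.

2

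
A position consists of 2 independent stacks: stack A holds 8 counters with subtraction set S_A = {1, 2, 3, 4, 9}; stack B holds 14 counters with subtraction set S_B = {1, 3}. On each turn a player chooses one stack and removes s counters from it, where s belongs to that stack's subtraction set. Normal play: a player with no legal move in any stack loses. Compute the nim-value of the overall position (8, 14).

3

Stack A, S = {1, 2, 3, 4, 9}:
G(0) = 0
G(1) = mex{0} = 1
G(2) = mex{1,0} = 2
G(3) = mex{2,1,0} = 3
G(4) = mex{3,2,1,0} = 4
G(5) = mex{4,3,2,1} = 0
G(6) = mex{0,4,3,2} = 1
G(7) = mex{1,0,4,3} = 2
G(8) = mex{2,1,0,4} = 3
G_A(8) = 3.
Stack B, S = {1, 3}:
G(0) = 0
G(1) = mex{0} = 1
G(2) = mex{1} = 0
G(3) = mex{0,0} = 1
G(4) = mex{1,1} = 0
G(5) = mex{0,0} = 1
G(6) = mex{1,1} = 0
G(7) = mex{0,0} = 1
G(8) = mex{1,1} = 0
G(9) = mex{0,0} = 1
G(10) = mex{1,1} = 0
G(11) = mex{0,0} = 1
G(12) = mex{1,1} = 0
G(13) = mex{0,0} = 1
G(14) = mex{1,1} = 0
G_B(14) = 0.
Combined Grundy value = 3 ⊕ 0 = 3.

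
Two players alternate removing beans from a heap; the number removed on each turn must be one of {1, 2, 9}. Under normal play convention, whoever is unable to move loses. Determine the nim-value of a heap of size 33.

0

G(0) = 0
G(1) = mex{0} = 1
G(2) = mex{1,0} = 2
G(3) = mex{2,1} = 0
G(4) = mex{0,2} = 1
G(5) = mex{1,0} = 2
G(6) = mex{2,1} = 0
G(7) = mex{0,2} = 1
G(8) = mex{1,0} = 2
G(9) = mex{2,1,0} = 3
G(10) = mex{3,2,1} = 0
G(11) = mex{0,3,2} = 1
G(12) = mex{1,0,0} = 2
G(13) = mex{2,1,1} = 0
G(14) = mex{0,2,2} = 1
G(15) = mex{1,0,0} = 2
G(16) = mex{2,1,1} = 0
G(17) = mex{0,2,2} = 1
G(18) = mex{1,0,3} = 2
G(19) = mex{2,1,0} = 3
G(20) = mex{3,2,1} = 0
G(21) = mex{0,3,2} = 1
G(22) = mex{1,0,0} = 2
G(23) = mex{2,1,1} = 0
G(24) = mex{0,2,2} = 1
G(25) = mex{1,0,0} = 2
G(26) = mex{2,1,1} = 0
G(27) = mex{0,2,2} = 1
G(28) = mex{1,0,3} = 2
G(29) = mex{2,1,0} = 3
G(30) = mex{3,2,1} = 0
G(31) = mex{0,3,2} = 1
G(32) = mex{1,0,0} = 2
G(33) = mex{2,1,1} = 0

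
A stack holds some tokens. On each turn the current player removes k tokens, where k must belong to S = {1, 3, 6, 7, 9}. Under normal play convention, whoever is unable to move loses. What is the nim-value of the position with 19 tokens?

n :  0  1  2  3  4  5  6  7  8  9 10 11 12 13 14 15 16 17 18 19
G :  0  1  0  1  0  1  2  3  2  3  2  3  0  1  0  1  0  1  2  3

3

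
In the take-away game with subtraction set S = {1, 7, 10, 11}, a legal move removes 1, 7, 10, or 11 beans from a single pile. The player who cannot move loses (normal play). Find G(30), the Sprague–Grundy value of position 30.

2

n :  0  1  2  3  4  5  6  7  8  9 10 11 12 13 14 15 16 17 18 19 20 21 22 23 24 25 26 27 28 29 30
G :  0  1  0  1  0  1  0  1  0  1  2  3  2  3  2  3  2  3  2  3  0  1  0  1  0  1  0  1  0  1  2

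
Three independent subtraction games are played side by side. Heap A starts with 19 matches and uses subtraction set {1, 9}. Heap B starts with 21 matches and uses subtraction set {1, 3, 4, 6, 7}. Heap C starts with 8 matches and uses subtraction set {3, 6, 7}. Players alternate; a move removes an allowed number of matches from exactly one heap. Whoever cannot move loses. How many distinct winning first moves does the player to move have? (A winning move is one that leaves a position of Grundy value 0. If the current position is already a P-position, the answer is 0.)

Heap A, S = {1, 9}:
G(0) = 0
G(1) = mex{0} = 1
G(2) = mex{1} = 0
G(3) = mex{0} = 1
G(4) = mex{1} = 0
G(5) = mex{0} = 1
G(6) = mex{1} = 0
G(7) = mex{0} = 1
G(8) = mex{1} = 0
G(9) = mex{0,0} = 1
G(10) = mex{1,1} = 0
G(11) = mex{0,0} = 1
G(12) = mex{1,1} = 0
G(13) = mex{0,0} = 1
G(14) = mex{1,1} = 0
G(15) = mex{0,0} = 1
G(16) = mex{1,1} = 0
G(17) = mex{0,0} = 1
G(18) = mex{1,1} = 0
G(19) = mex{0,0} = 1
G_A(19) = 1.
Heap B, S = {1, 3, 4, 6, 7}:
n :  0  1  2  3  4  5  6  7  8  9 10 11 12 13 14 15 16 17 18 19 20 21
G :  0  1  0  1  2  3  2  3  4  5  0  1  0  1  2  3  2  3  4  5  0  1
G_B(21) = 1.
Heap C, S = {3, 6, 7}:
n : 0 1 2 3 4 5 6 7 8
G : 0 0 0 1 1 1 2 2 2
G_C(8) = 2.
Combined Grundy value = 1 ⊕ 1 ⊕ 2 = 2.
A winning move leaves total XOR = 0, i.e. changes one component's Grundy value g to g ⊕ X where X is the current total.
Heap A: need g' = 1⊕2 = 3. Options: 19−1→G=0, 19−9→G=0. Hits: 0.
Heap B: need g' = 1⊕2 = 3. Options: 21−1→G=0, 21−3→G=4, 21−4→G=3, 21−6→G=3, 21−7→G=2. Hits: 2.
Heap C: need g' = 2⊕2 = 0. Options: 8−3→G=1, 8−6→G=0, 8−7→G=0. Hits: 2.

4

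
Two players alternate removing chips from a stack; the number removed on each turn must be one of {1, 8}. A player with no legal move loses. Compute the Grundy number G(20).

n :  0  1  2  3  4  5  6  7  8  9 10 11 12 13 14 15 16 17 18 19 20
G :  0  1  0  1  0  1  0  1  2  0  1  0  1  0  1  0  1  2  0  1  0

0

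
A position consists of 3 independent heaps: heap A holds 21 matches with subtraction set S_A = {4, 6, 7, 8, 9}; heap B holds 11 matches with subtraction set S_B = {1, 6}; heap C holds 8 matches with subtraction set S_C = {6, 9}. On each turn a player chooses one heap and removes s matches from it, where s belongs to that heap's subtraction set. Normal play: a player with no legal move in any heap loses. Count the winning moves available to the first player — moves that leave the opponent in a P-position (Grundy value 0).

1

Heap A, S = {4, 6, 7, 8, 9}:
G(0) = 0
G(1) = mex{} = 0
G(2) = mex{} = 0
G(3) = mex{} = 0
G(4) = mex{0} = 1
G(5) = mex{0} = 1
G(6) = mex{0,0} = 1
G(7) = mex{0,0,0} = 1
G(8) = mex{1,0,0,0} = 2
G(9) = mex{1,0,0,0,0} = 2
G(10) = mex{1,1,0,0,0} = 2
G(11) = mex{1,1,1,0,0} = 2
G(12) = mex{2,1,1,1,0} = 3
G(13) = mex{2,1,1,1,1} = 0
G(14) = mex{2,2,1,1,1} = 0
G(15) = mex{2,2,2,1,1} = 0
G(16) = mex{3,2,2,2,1} = 0
G(17) = mex{0,2,2,2,2} = 1
G(18) = mex{0,3,2,2,2} = 1
G(19) = mex{0,0,3,2,2} = 1
G(20) = mex{0,0,0,3,2} = 1
G(21) = mex{1,0,0,0,3} = 2
G_A(21) = 2.
Heap B, S = {1, 6}:
G(0) = 0
G(1) = mex{0} = 1
G(2) = mex{1} = 0
G(3) = mex{0} = 1
G(4) = mex{1} = 0
G(5) = mex{0} = 1
G(6) = mex{1,0} = 2
G(7) = mex{2,1} = 0
G(8) = mex{0,0} = 1
G(9) = mex{1,1} = 0
G(10) = mex{0,0} = 1
G(11) = mex{1,1} = 0
G_B(11) = 0.
Heap C, S = {6, 9}:
n : 0 1 2 3 4 5 6 7 8
G : 0 0 0 0 0 0 1 1 1
G_C(8) = 1.
Combined Grundy value = 2 ⊕ 0 ⊕ 1 = 3.
A winning move leaves total XOR = 0, i.e. changes one component's Grundy value g to g ⊕ X where X is the current total.
Heap A: need g' = 2⊕3 = 1. Options: 21−4→G=1, 21−6→G=0, 21−7→G=0, 21−8→G=0, 21−9→G=3. Hits: 1.
Heap B: need g' = 0⊕3 = 3. Options: 11−1→G=1, 11−6→G=1. Hits: 0.
Heap C: need g' = 1⊕3 = 2. Options: 8−6→G=0. Hits: 0.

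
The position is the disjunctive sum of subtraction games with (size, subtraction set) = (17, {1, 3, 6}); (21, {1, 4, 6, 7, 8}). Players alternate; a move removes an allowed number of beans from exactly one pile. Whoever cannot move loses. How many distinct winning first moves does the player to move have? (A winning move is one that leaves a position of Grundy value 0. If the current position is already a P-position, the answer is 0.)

Pile A, S = {1, 3, 6}:
n :  0  1  2  3  4  5  6  7  8  9 10 11 12 13 14 15 16 17
G :  0  1  0  1  0  1  2  3  2  0  1  0  1  0  1  2  3  2
G_A(17) = 2.
Pile B, S = {1, 4, 6, 7, 8}:
n :  0  1  2  3  4  5  6  7  8  9 10 11 12 13 14 15 16 17 18 19 20 21
G :  0  1  0  1  2  0  1  2  3  2  3  4  5  3  0  1  0  1  2  0  1  2
G_B(21) = 2.
Combined Grundy value = 2 ⊕ 2 = 0.
A winning move leaves total XOR = 0, i.e. changes one component's Grundy value g to g ⊕ X where X is the current total.
Pile A: target g' = 2⊕0 = 2, but every legal move changes the Grundy value (mex property), so 0 moves.
Pile B: target g' = 2⊕0 = 2, but every legal move changes the Grundy value (mex property), so 0 moves.

0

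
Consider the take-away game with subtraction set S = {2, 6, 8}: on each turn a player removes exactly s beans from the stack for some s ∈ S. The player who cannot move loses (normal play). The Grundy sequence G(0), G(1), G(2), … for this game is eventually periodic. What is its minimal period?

14

n :  0  1  2  3  4  5  6  7  8  9 10 11 12 13 14 15 16 17 18 19 20 21 22 23 24 25 26 27 28 29
G :  0  0  1  1  0  0  1  1  2  2  3  3  2  2  0  0  1  1  0  0  1  1  2  2  3  3  2  2  0  0
G(n+14) = G(n) holds for n = 0,…,7 (a full window of length max(S) = 8), so the sequence is purely periodic with period 14.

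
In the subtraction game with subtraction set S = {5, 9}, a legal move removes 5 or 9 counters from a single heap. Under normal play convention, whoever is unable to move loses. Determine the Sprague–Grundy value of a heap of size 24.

n :  0  1  2  3  4  5  6  7  8  9 10 11 12 13 14 15 16 17 18 19 20 21 22 23 24
G :  0  0  0  0  0  1  1  1  1  1  2  2  2  2  0  0  0  0  0  1  1  1  1  1  2

2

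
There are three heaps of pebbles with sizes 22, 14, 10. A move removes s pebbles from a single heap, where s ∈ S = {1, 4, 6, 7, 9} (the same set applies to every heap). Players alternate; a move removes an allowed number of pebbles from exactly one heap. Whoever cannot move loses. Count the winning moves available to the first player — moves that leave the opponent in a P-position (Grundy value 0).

2

All heaps use S = {1, 4, 6, 7, 9}:
G(0) = 0
G(1) = mex{0} = 1
G(2) = mex{1} = 0
G(3) = mex{0} = 1
G(4) = mex{1,0} = 2
G(5) = mex{2,1} = 0
G(6) = mex{0,0,0} = 1
G(7) = mex{1,1,1,0} = 2
G(8) = mex{2,2,0,1} = 3
G(9) = mex{3,0,1,0,0} = 2
G(10) = mex{2,1,2,1,1} = 0
G(11) = mex{0,2,0,2,0} = 1
G(12) = mex{1,3,1,0,1} = 2
G(13) = mex{2,2,2,1,2} = 0
G(14) = mex{0,0,3,2,0} = 1
G(15) = mex{1,1,2,3,1} = 0
G(16) = mex{0,2,0,2,2} = 1
G(17) = mex{1,0,1,0,3} = 2
G(18) = mex{2,1,2,1,2} = 0
G(19) = mex{0,0,0,2,0} = 1
G(20) = mex{1,1,1,0,1} = 2
G(21) = mex{2,2,0,1,2} = 3
G(22) = mex{3,0,1,0,0} = 2
Heap A: G(22) = 2.
Heap B: G(14) = 1.
Heap C: G(10) = 0.
Combined Grundy value = 2 ⊕ 1 ⊕ 0 = 3.
A winning move leaves total XOR = 0, i.e. changes one component's Grundy value g to g ⊕ X where X is the current total.
Heap A: need g' = 2⊕3 = 1. Options: 22−1→G=3, 22−4→G=0, 22−6→G=1, 22−7→G=0, 22−9→G=0. Hits: 1.
Heap B: need g' = 1⊕3 = 2. Options: 14−1→G=0, 14−4→G=0, 14−6→G=3, 14−7→G=2, 14−9→G=0. Hits: 1.
Heap C: need g' = 0⊕3 = 3. Options: 10−1→G=2, 10−4→G=1, 10−6→G=2, 10−7→G=1, 10−9→G=1. Hits: 0.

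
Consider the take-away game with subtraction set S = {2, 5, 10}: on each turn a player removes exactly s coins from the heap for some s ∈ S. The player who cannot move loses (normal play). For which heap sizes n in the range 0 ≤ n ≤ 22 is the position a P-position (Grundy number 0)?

G(0) = 0
G(1) = mex{} = 0
G(2) = mex{0} = 1
G(3) = mex{0} = 1
G(4) = mex{1} = 0
G(5) = mex{1,0} = 2
G(6) = mex{0,0} = 1
G(7) = mex{2,1} = 0
G(8) = mex{1,1} = 0
G(9) = mex{0,0} = 1
G(10) = mex{0,2,0} = 1
G(11) = mex{1,1,0} = 2
G(12) = mex{1,0,1} = 2
G(13) = mex{2,0,1} = 3
G(14) = mex{2,1,0} = 3
G(15) = mex{3,1,2} = 0
G(16) = mex{3,2,1} = 0
G(17) = mex{0,2,0} = 1
G(18) = mex{0,3,0} = 1
G(19) = mex{1,3,1} = 0
G(20) = mex{1,0,1} = 2
G(21) = mex{0,0,2} = 1
G(22) = mex{2,1,2} = 0
P-positions are exactly the n with G(n) = 0.

0, 1, 4, 7, 8, 15, 16, 19, 22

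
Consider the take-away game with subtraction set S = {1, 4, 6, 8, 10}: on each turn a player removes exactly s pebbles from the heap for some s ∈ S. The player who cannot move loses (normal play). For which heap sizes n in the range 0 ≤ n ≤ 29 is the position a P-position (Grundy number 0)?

0, 2, 5, 7, 14, 16, 19, 21, 28

n :  0  1  2  3  4  5  6  7  8  9 10 11 12 13 14 15 16 17 18 19 20 21 22 23 24 25 26 27 28 29
G :  0  1  0  1  2  0  1  0  1  2  3  2  3  4  0  1  0  1  2  0  1  0  1  2  3  2  3  4  0  1
P-positions are exactly the n with G(n) = 0.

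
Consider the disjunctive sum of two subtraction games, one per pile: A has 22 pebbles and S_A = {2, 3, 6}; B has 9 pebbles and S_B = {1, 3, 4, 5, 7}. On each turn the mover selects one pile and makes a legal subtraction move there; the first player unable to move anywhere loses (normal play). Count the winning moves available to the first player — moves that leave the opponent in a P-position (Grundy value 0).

4

Pile A, S = {2, 3, 6}:
n :  0  1  2  3  4  5  6  7  8  9 10 11 12 13 14 15 16 17 18 19 20 21 22
G :  0  0  1  1  2  0  3  1  2  0  0  1  1  2  0  3  1  2  0  0  1  1  2
G_A(22) = 2.
Pile B, S = {1, 3, 4, 5, 7}:
G(0) = 0
G(1) = mex{0} = 1
G(2) = mex{1} = 0
G(3) = mex{0,0} = 1
G(4) = mex{1,1,0} = 2
G(5) = mex{2,0,1,0} = 3
G(6) = mex{3,1,0,1} = 2
G(7) = mex{2,2,1,0,0} = 3
G(8) = mex{3,3,2,1,1} = 0
G(9) = mex{0,2,3,2,0} = 1
G_B(9) = 1.
Combined Grundy value = 2 ⊕ 1 = 3.
A winning move leaves total XOR = 0, i.e. changes one component's Grundy value g to g ⊕ X where X is the current total.
Pile A: need g' = 2⊕3 = 1. Options: 22−2→G=1, 22−3→G=0, 22−6→G=1. Hits: 2.
Pile B: need g' = 1⊕3 = 2. Options: 9−1→G=0, 9−3→G=2, 9−4→G=3, 9−5→G=2, 9−7→G=0. Hits: 2.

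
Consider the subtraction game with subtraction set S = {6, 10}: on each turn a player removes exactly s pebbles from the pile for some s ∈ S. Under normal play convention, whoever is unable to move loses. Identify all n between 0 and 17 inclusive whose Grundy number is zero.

n :  0  1  2  3  4  5  6  7  8  9 10 11 12 13 14 15 16 17
G :  0  0  0  0  0  0  1  1  1  1  1  1  2  2  2  2  0  0
P-positions are exactly the n with G(n) = 0.

0, 1, 2, 3, 4, 5, 16, 17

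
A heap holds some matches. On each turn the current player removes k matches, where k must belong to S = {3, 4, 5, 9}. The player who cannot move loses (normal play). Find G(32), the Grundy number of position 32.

1

G(0) = 0
G(1) = mex{} = 0
G(2) = mex{} = 0
G(3) = mex{0} = 1
G(4) = mex{0,0} = 1
G(5) = mex{0,0,0} = 1
G(6) = mex{1,0,0} = 2
G(7) = mex{1,1,0} = 2
G(8) = mex{1,1,1} = 0
G(9) = mex{2,1,1,0} = 3
G(10) = mex{2,2,1,0} = 3
G(11) = mex{0,2,2,0} = 1
G(12) = mex{3,0,2,1} = 4
G(13) = mex{3,3,0,1} = 2
G(14) = mex{1,3,3,1} = 0
G(15) = mex{4,1,3,2} = 0
G(16) = mex{2,4,1,2} = 0
G(17) = mex{0,2,4,0} = 1
G(18) = mex{0,0,2,3} = 1
G(19) = mex{0,0,0,3} = 1
G(20) = mex{1,0,0,1} = 2
G(21) = mex{1,1,0,4} = 2
G(22) = mex{1,1,1,2} = 0
G(23) = mex{2,1,1,0} = 3
G(24) = mex{2,2,1,0} = 3
G(25) = mex{0,2,2,0} = 1
G(26) = mex{3,0,2,1} = 4
G(27) = mex{3,3,0,1} = 2
G(28) = mex{1,3,3,1} = 0
G(29) = mex{4,1,3,2} = 0
G(30) = mex{2,4,1,2} = 0
G(31) = mex{0,2,4,0} = 1
G(32) = mex{0,0,2,3} = 1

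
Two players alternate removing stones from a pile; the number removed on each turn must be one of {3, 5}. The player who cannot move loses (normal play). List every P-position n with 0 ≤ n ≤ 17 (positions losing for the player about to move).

0, 1, 2, 8, 9, 10, 16, 17

n :  0  1  2  3  4  5  6  7  8  9 10 11 12 13 14 15 16 17
G :  0  0  0  1  1  1  2  2  0  0  0  1  1  1  2  2  0  0
P-positions are exactly the n with G(n) = 0.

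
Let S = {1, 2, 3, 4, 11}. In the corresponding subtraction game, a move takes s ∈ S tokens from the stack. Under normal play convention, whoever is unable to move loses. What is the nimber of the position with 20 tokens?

0

G(0) = 0
G(1) = mex{0} = 1
G(2) = mex{1,0} = 2
G(3) = mex{2,1,0} = 3
G(4) = mex{3,2,1,0} = 4
G(5) = mex{4,3,2,1} = 0
G(6) = mex{0,4,3,2} = 1
G(7) = mex{1,0,4,3} = 2
G(8) = mex{2,1,0,4} = 3
G(9) = mex{3,2,1,0} = 4
G(10) = mex{4,3,2,1} = 0
G(11) = mex{0,4,3,2,0} = 1
G(12) = mex{1,0,4,3,1} = 2
G(13) = mex{2,1,0,4,2} = 3
G(14) = mex{3,2,1,0,3} = 4
G(15) = mex{4,3,2,1,4} = 0
G(16) = mex{0,4,3,2,0} = 1
G(17) = mex{1,0,4,3,1} = 2
G(18) = mex{2,1,0,4,2} = 3
G(19) = mex{3,2,1,0,3} = 4
G(20) = mex{4,3,2,1,4} = 0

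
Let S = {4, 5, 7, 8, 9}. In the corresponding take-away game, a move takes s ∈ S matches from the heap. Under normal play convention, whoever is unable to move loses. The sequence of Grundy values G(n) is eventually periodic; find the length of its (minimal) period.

13

n :  0  1  2  3  4  5  6  7  8  9 10 11 12 13 14 15 16 17 18 19 20 21 22 23 24 25 26 27
G :  0  0  0  0  1  1  1  1  2  2  2  2  3  0  0  0  0  1  1  1  1  2  2  2  2  3  0  0
G(n+13) = G(n) holds for n = 0,…,8 (a full window of length max(S) = 9), so the sequence is purely periodic with period 13.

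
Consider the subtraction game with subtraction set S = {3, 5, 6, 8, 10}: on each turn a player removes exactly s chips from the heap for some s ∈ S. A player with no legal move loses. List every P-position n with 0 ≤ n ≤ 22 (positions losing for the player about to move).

n :  0  1  2  3  4  5  6  7  8  9 10 11 12 13 14 15 16 17 18 19 20 21 22
G :  0  0  0  1  1  1  2  2  2  3  3  3  4  0  0  0  1  1  1  2  2  2  3
P-positions are exactly the n with G(n) = 0.

0, 1, 2, 13, 14, 15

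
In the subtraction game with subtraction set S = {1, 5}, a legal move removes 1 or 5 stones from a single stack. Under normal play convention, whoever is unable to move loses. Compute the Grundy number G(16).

G(0) = 0
G(1) = mex{0} = 1
G(2) = mex{1} = 0
G(3) = mex{0} = 1
G(4) = mex{1} = 0
G(5) = mex{0,0} = 1
G(6) = mex{1,1} = 0
G(7) = mex{0,0} = 1
G(8) = mex{1,1} = 0
G(9) = mex{0,0} = 1
G(10) = mex{1,1} = 0
G(11) = mex{0,0} = 1
G(12) = mex{1,1} = 0
G(13) = mex{0,0} = 1
G(14) = mex{1,1} = 0
G(15) = mex{0,0} = 1
G(16) = mex{1,1} = 0

0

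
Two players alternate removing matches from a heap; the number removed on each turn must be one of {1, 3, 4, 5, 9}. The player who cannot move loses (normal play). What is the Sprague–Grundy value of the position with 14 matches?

n :  0  1  2  3  4  5  6  7  8  9 10 11 12 13 14
G :  0  1  0  1  2  3  2  3  0  1  0  1  2  3  2

2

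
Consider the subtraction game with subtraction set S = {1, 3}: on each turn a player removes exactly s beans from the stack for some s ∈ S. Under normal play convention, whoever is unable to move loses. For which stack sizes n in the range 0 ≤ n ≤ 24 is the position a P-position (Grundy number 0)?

n :  0  1  2  3  4  5  6  7  8  9 10 11 12 13 14 15 16 17 18 19 20 21 22 23 24
G :  0  1  0  1  0  1  0  1  0  1  0  1  0  1  0  1  0  1  0  1  0  1  0  1  0
P-positions are exactly the n with G(n) = 0.

0, 2, 4, 6, 8, 10, 12, 14, 16, 18, 20, 22, 24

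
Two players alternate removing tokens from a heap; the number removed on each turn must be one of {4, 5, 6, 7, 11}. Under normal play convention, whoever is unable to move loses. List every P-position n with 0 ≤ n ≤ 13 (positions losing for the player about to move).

0, 1, 2, 3

n :  0  1  2  3  4  5  6  7  8  9 10 11 12 13
G :  0  0  0  0  1  1  1  1  2  2  2  2  3  3
P-positions are exactly the n with G(n) = 0.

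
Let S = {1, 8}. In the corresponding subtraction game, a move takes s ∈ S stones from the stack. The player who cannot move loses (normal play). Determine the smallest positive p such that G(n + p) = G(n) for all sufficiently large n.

9

G(0) = 0
G(1) = mex{0} = 1
G(2) = mex{1} = 0
G(3) = mex{0} = 1
G(4) = mex{1} = 0
G(5) = mex{0} = 1
G(6) = mex{1} = 0
G(7) = mex{0} = 1
G(8) = mex{1,0} = 2
G(9) = mex{2,1} = 0
G(10) = mex{0,0} = 1
G(11) = mex{1,1} = 0
G(12) = mex{0,0} = 1
G(13) = mex{1,1} = 0
G(14) = mex{0,0} = 1
G(15) = mex{1,1} = 0
G(16) = mex{0,2} = 1
G(17) = mex{1,0} = 2
G(18) = mex{2,1} = 0
G(19) = mex{0,0} = 1
G(n+9) = G(n) holds for n = 0,…,7 (a full window of length max(S) = 8), so the sequence is purely periodic with period 9.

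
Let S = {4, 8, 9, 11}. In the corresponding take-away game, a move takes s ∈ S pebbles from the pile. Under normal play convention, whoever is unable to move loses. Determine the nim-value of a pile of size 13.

3

n :  0  1  2  3  4  5  6  7  8  9 10 11 12 13
G :  0  0  0  0  1  1  1  1  2  2  2  2  3  3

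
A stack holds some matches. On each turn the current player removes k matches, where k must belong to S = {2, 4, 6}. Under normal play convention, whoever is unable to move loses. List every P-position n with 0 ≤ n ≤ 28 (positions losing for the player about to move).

G(0) = 0
G(1) = mex{} = 0
G(2) = mex{0} = 1
G(3) = mex{0} = 1
G(4) = mex{1,0} = 2
G(5) = mex{1,0} = 2
G(6) = mex{2,1,0} = 3
G(7) = mex{2,1,0} = 3
G(8) = mex{3,2,1} = 0
G(9) = mex{3,2,1} = 0
G(10) = mex{0,3,2} = 1
G(11) = mex{0,3,2} = 1
G(12) = mex{1,0,3} = 2
G(13) = mex{1,0,3} = 2
G(14) = mex{2,1,0} = 3
G(15) = mex{2,1,0} = 3
G(16) = mex{3,2,1} = 0
G(17) = mex{3,2,1} = 0
G(18) = mex{0,3,2} = 1
G(19) = mex{0,3,2} = 1
G(20) = mex{1,0,3} = 2
G(21) = mex{1,0,3} = 2
G(22) = mex{2,1,0} = 3
G(23) = mex{2,1,0} = 3
G(24) = mex{3,2,1} = 0
G(25) = mex{3,2,1} = 0
G(26) = mex{0,3,2} = 1
G(27) = mex{0,3,2} = 1
G(28) = mex{1,0,3} = 2
P-positions are exactly the n with G(n) = 0.

0, 1, 8, 9, 16, 17, 24, 25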